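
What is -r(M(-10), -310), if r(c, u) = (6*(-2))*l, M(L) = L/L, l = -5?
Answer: -60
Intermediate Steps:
M(L) = 1
r(c, u) = 60 (r(c, u) = (6*(-2))*(-5) = -12*(-5) = 60)
-r(M(-10), -310) = -1*60 = -60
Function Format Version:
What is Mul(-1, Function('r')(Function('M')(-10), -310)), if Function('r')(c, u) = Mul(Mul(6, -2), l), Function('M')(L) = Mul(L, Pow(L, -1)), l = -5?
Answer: -60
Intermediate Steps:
Function('M')(L) = 1
Function('r')(c, u) = 60 (Function('r')(c, u) = Mul(Mul(6, -2), -5) = Mul(-12, -5) = 60)
Mul(-1, Function('r')(Function('M')(-10), -310)) = Mul(-1, 60) = -60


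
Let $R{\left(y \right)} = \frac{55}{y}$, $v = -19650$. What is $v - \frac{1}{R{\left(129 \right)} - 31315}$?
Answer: $- \frac{79377746871}{4039580} \approx -19650.0$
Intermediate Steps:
$v - \frac{1}{R{\left(129 \right)} - 31315} = -19650 - \frac{1}{\frac{55}{129} - 31315} = -19650 - \frac{1}{- \frac{4039580}{129}} = -19650 - - \frac{129}{4039580} = -19650 + \frac{129}{4039580} = - \frac{79377746871}{4039580}$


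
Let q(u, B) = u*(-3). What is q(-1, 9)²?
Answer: 9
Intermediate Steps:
q(u, B) = -3*u
q(-1, 9)² = (-3*(-1))² = 3² = 9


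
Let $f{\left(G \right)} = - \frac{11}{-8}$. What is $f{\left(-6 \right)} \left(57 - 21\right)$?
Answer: $\frac{99}{2} \approx 49.5$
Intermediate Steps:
$f{\left(G \right)} = \frac{11}{8}$ ($f{\left(G \right)} = \left(-11\right) \left(- \frac{1}{8}\right) = \frac{11}{8}$)
$f{\left(-6 \right)} \left(57 - 21\right) = \frac{11 \left(57 - 21\right)}{8} = \frac{11}{8} \cdot 36 = \frac{99}{2}$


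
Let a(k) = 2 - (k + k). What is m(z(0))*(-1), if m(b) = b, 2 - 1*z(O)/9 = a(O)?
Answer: 0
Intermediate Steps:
a(k) = 2 - 2*k
z(O) = 18*O (z(O) = 18 - 9*(2 - 2*O) = 18 + (-18 + 18*O) = 18*O)
m(z(0))*(-1) = (18*0)*(-1) = 0*(-1) = 0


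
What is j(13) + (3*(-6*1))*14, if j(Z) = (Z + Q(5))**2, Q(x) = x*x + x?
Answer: 1597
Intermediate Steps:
Q(x) = x + x**2 (Q(x) = x**2 + x = x + x**2)
j(Z) = (30 + Z)**2 (j(Z) = (Z + 5*(1 + 5))**2 = (Z + 5*6)**2 = (Z + 30)**2 = (30 + Z)**2)
j(13) + (3*(-6*1))*14 = (30 + 13)**2 + (3*(-6*1))*14 = 43**2 + (3*(-6))*14 = 1849 - 18*14 = 1849 - 252 = 1597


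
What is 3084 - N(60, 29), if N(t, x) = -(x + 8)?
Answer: 3121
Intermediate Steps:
N(t, x) = -8 - x (N(t, x) = -(8 + x) = -8 - x)
3084 - N(60, 29) = 3084 - (-8 - 1*29) = 3084 - (-8 - 29) = 3084 - 1*(-37) = 3084 + 37 = 3121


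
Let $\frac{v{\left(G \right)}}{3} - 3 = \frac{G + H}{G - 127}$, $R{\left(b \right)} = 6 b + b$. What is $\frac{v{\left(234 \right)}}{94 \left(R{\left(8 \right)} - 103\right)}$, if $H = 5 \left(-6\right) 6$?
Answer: $- \frac{1125}{472726} \approx -0.0023798$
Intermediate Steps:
$H = -180$ ($H = \left(-30\right) 6 = -180$)
$R{\left(b \right)} = 7 b$
$v{\left(G \right)} = 9 + \frac{3 \left(-180 + G\right)}{-127 + G}$ ($v{\left(G \right)} = 9 + 3 \frac{G - 180}{G - 127} = 9 + 3 \frac{-180 + G}{-127 + G} = 9 + \frac{3 \left(-180 + G\right)}{-127 + G}$)
$\frac{v{\left(234 \right)}}{94 \left(R{\left(8 \right)} - 103\right)} = \frac{3 \frac{1}{-127 + 234} \left(-561 + 4 \cdot 234\right)}{94 \left(7 \cdot 8 - 103\right)} = \frac{3 \cdot \frac{1}{107} \left(-561 + 936\right)}{94 \left(56 - 103\right)} = \frac{3 \cdot \frac{1}{107} \cdot 375}{94 \left(-47\right)} = \frac{1125}{107 \left(-4418\right)} = \frac{1125}{107} \left(- \frac{1}{4418}\right) = - \frac{1125}{472726}$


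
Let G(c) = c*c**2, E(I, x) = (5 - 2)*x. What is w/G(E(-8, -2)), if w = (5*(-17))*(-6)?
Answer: -85/36 ≈ -2.3611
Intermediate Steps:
E(I, x) = 3*x
G(c) = c**3
w = 510 (w = -85*(-6) = 510)
w/G(E(-8, -2)) = 510/((3*(-2))**3) = 510/((-6)**3) = 510/(-216) = 510*(-1/216) = -85/36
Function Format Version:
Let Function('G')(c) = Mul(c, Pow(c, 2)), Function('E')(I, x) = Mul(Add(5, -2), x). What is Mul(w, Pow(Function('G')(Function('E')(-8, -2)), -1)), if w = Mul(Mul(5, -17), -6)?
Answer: Rational(-85, 36) ≈ -2.3611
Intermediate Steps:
Function('E')(I, x) = Mul(3, x)
Function('G')(c) = Pow(c, 3)
w = 510 (w = Mul(-85, -6) = 510)
Mul(w, Pow(Function('G')(Function('E')(-8, -2)), -1)) = Mul(510, Pow(Pow(Mul(3, -2), 3), -1)) = Mul(510, Pow(Pow(-6, 3), -1)) = Mul(510, Pow(-216, -1)) = Mul(510, Rational(-1, 216)) = Rational(-85, 36)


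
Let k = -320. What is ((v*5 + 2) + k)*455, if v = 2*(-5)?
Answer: -167440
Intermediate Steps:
v = -10
((v*5 + 2) + k)*455 = ((-10*5 + 2) - 320)*455 = ((-50 + 2) - 320)*455 = (-48 - 320)*455 = -368*455 = -167440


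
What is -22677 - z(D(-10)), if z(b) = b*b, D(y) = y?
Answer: -22777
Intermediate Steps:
z(b) = b**2
-22677 - z(D(-10)) = -22677 - 1*(-10)**2 = -22677 - 1*100 = -22677 - 100 = -22777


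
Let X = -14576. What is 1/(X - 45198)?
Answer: -1/59774 ≈ -1.6730e-5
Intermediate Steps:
1/(X - 45198) = 1/(-14576 - 45198) = 1/(-59774) = -1/59774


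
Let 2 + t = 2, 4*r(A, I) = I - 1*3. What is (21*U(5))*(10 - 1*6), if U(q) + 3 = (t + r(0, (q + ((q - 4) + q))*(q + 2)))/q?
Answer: 294/5 ≈ 58.800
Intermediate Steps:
r(A, I) = -¾ + I/4 (r(A, I) = (I - 1*3)/4 = (I - 3)/4 = (-3 + I)/4 = -¾ + I/4)
t = 0 (t = -2 + 2 = 0)
U(q) = -3 + (-¾ + (-4 + 3*q)*(2 + q)/4)/q (U(q) = -3 + (0 + (-¾ + ((q + ((q - 4) + q))*(q + 2))/4))/q = -3 + (0 + (-¾ + ((q + ((-4 + q) + q))*(2 + q))/4))/q = -3 + (0 + (-¾ + ((q + (-4 + 2*q))*(2 + q))/4))/q = -3 + (0 + (-¾ + ((-4 + 3*q)*(2 + q))/4))/q = -3 + (0 + (-¾ + (-4 + 3*q)*(2 + q)/4))/q = -3 + (-¾ + (-4 + 3*q)*(2 + q)/4)/q)
(21*U(5))*(10 - 1*6) = (21*((¼)*(-11 - 10*5 + 3*5²)/5))*(10 - 1*6) = (21*((¼)*(⅕)*(-11 - 50 + 3*25)))*(10 - 6) = (21*((¼)*(⅕)*(-11 - 50 + 75)))*4 = (21*((¼)*(⅕)*14))*4 = (21*(7/10))*4 = (147/10)*4 = 294/5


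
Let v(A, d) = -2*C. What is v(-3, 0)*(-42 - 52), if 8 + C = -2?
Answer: -1880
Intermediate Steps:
C = -10 (C = -8 - 2 = -10)
v(A, d) = 20 (v(A, d) = -2*(-10) = 20)
v(-3, 0)*(-42 - 52) = 20*(-42 - 52) = 20*(-94) = -1880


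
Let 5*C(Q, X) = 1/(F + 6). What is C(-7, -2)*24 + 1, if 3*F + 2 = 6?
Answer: 91/55 ≈ 1.6545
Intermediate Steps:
F = 4/3 (F = -⅔ + (⅓)*6 = -⅔ + 2 = 4/3 ≈ 1.3333)
C(Q, X) = 3/110 (C(Q, X) = 1/(5*(4/3 + 6)) = 1/(5*(22/3)) = (⅕)*(3/22) = 3/110)
C(-7, -2)*24 + 1 = (3/110)*24 + 1 = 36/55 + 1 = 91/55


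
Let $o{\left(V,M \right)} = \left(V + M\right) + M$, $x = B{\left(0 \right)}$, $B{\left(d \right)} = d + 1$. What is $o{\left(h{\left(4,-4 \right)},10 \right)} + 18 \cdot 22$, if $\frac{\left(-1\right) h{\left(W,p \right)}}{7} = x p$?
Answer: $444$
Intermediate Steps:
$B{\left(d \right)} = 1 + d$
$x = 1$ ($x = 1 + 0 = 1$)
$h{\left(W,p \right)} = - 7 p$ ($h{\left(W,p \right)} = - 7 \cdot 1 p = - 7 p$)
$o{\left(V,M \right)} = V + 2 M$ ($o{\left(V,M \right)} = \left(M + V\right) + M = V + 2 M$)
$o{\left(h{\left(4,-4 \right)},10 \right)} + 18 \cdot 22 = \left(\left(-7\right) \left(-4\right) + 2 \cdot 10\right) + 18 \cdot 22 = \left(28 + 20\right) + 396 = 48 + 396 = 444$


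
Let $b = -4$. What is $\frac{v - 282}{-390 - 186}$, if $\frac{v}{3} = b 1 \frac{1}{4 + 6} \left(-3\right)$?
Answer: $\frac{29}{60} \approx 0.48333$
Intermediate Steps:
$v = \frac{18}{5}$ ($v = 3 - 4 \cdot 1 \frac{1}{4 + 6} \left(-3\right) = 3 - 4 \cdot 1 \cdot \frac{1}{10} \left(-3\right) = 3 \left(-4\right) \frac{1}{10} \left(-3\right) = 3 \left(\left(- \frac{2}{5}\right) \left(-3\right)\right) = 3 \cdot \frac{6}{5} = \frac{18}{5} \approx 3.6$)
$\frac{v - 282}{-390 - 186} = \frac{\frac{18}{5} - 282}{-390 - 186} = - \frac{1392}{5 \left(-576\right)} = \left(- \frac{1392}{5}\right) \left(- \frac{1}{576}\right) = \frac{29}{60}$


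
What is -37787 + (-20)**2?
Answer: -37387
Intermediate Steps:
-37787 + (-20)**2 = -37787 + 400 = -37387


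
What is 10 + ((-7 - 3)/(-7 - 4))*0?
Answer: 10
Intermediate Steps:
10 + ((-7 - 3)/(-7 - 4))*0 = 10 - 10/(-11)*0 = 10 - 10*(-1/11)*0 = 10 + (10/11)*0 = 10 + 0 = 10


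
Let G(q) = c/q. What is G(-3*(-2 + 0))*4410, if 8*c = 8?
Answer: 735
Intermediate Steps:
c = 1 (c = (1/8)*8 = 1)
G(q) = 1/q
G(-3*(-2 + 0))*4410 = 4410/(-3*(-2 + 0)) = 4410/(-3*(-2)) = 4410/6 = (1/6)*4410 = 735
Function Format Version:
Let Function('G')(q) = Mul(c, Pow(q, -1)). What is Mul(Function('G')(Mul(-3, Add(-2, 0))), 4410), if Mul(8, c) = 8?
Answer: 735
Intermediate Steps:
c = 1 (c = Mul(Rational(1, 8), 8) = 1)
Function('G')(q) = Pow(q, -1) (Function('G')(q) = Mul(1, Pow(q, -1)) = Pow(q, -1))
Mul(Function('G')(Mul(-3, Add(-2, 0))), 4410) = Mul(Pow(Mul(-3, Add(-2, 0)), -1), 4410) = Mul(Pow(Mul(-3, -2), -1), 4410) = Mul(Pow(6, -1), 4410) = Mul(Rational(1, 6), 4410) = 735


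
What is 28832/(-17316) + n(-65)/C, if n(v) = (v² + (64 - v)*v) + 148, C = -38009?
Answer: -256600924/164540961 ≈ -1.5595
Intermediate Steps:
n(v) = 148 + v² + v*(64 - v) (n(v) = (v² + v*(64 - v)) + 148 = 148 + v² + v*(64 - v))
28832/(-17316) + n(-65)/C = 28832/(-17316) + (148 + 64*(-65))/(-38009) = 28832*(-1/17316) + (148 - 4160)*(-1/38009) = -7208/4329 - 4012*(-1/38009) = -7208/4329 + 4012/38009 = -256600924/164540961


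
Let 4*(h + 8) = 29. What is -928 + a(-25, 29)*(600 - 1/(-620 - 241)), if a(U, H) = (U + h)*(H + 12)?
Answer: -53287855/84 ≈ -6.3438e+5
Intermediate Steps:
h = -¾ (h = -8 + (¼)*29 = -8 + 29/4 = -¾ ≈ -0.75000)
a(U, H) = (12 + H)*(-¾ + U) (a(U, H) = (U - ¾)*(H + 12) = (-¾ + U)*(12 + H) = (12 + H)*(-¾ + U))
-928 + a(-25, 29)*(600 - 1/(-620 - 241)) = -928 + (-9 + 12*(-25) - ¾*29 + 29*(-25))*(600 - 1/(-620 - 241)) = -928 + (-9 - 300 - 87/4 - 725)*(600 - 1/(-861)) = -928 - 4223*(600 - 1*(-1/861))/4 = -928 - 4223*(600 + 1/861)/4 = -928 - 4223/4*516601/861 = -928 - 53209903/84 = -53287855/84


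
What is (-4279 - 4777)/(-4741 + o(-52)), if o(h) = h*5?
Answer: 9056/5001 ≈ 1.8108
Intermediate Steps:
o(h) = 5*h
(-4279 - 4777)/(-4741 + o(-52)) = (-4279 - 4777)/(-4741 + 5*(-52)) = -9056/(-4741 - 260) = -9056/(-5001) = -9056*(-1/5001) = 9056/5001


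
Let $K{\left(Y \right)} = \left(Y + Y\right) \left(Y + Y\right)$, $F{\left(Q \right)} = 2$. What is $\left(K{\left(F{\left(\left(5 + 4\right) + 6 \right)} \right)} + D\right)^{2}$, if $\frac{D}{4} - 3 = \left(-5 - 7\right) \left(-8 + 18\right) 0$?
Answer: $784$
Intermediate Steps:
$D = 12$ ($D = 12 + 4 \left(-5 - 7\right) \left(-8 + 18\right) 0 = 12 + 4 \left(-12\right) 10 \cdot 0 = 12 + 4 \left(\left(-120\right) 0\right) = 12 + 4 \cdot 0 = 12 + 0 = 12$)
$K{\left(Y \right)} = 4 Y^{2}$ ($K{\left(Y \right)} = 2 Y 2 Y = 4 Y^{2}$)
$\left(K{\left(F{\left(\left(5 + 4\right) + 6 \right)} \right)} + D\right)^{2} = \left(4 \cdot 2^{2} + 12\right)^{2} = \left(4 \cdot 4 + 12\right)^{2} = \left(16 + 12\right)^{2} = 28^{2} = 784$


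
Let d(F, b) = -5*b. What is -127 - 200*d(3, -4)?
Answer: -4127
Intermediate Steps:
-127 - 200*d(3, -4) = -127 - 200*(-5*(-4)) = -127 - 200*20 = -127 - 100*40 = -127 - 4000 = -4127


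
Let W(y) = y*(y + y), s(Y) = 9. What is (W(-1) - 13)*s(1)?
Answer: -99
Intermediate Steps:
W(y) = 2*y**2 (W(y) = y*(2*y) = 2*y**2)
(W(-1) - 13)*s(1) = (2*(-1)**2 - 13)*9 = (2*1 - 13)*9 = (2 - 13)*9 = -11*9 = -99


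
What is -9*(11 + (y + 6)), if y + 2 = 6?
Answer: -189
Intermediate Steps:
y = 4 (y = -2 + 6 = 4)
-9*(11 + (y + 6)) = -9*(11 + (4 + 6)) = -9*(11 + 10) = -9*21 = -189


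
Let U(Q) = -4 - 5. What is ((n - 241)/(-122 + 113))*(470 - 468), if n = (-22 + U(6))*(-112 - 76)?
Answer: -11174/9 ≈ -1241.6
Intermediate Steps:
U(Q) = -9
n = 5828 (n = (-22 - 9)*(-112 - 76) = -31*(-188) = 5828)
((n - 241)/(-122 + 113))*(470 - 468) = ((5828 - 241)/(-122 + 113))*(470 - 468) = (5587/(-9))*2 = (5587*(-1/9))*2 = -5587/9*2 = -11174/9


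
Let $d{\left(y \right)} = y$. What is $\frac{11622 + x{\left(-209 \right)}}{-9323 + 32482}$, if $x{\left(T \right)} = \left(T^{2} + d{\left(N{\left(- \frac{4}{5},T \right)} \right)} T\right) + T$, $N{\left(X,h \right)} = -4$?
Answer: $\frac{55930}{23159} \approx 2.415$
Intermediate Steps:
$x{\left(T \right)} = T^{2} - 3 T$ ($x{\left(T \right)} = \left(T^{2} - 4 T\right) + T = T^{2} - 3 T$)
$\frac{11622 + x{\left(-209 \right)}}{-9323 + 32482} = \frac{11622 - 209 \left(-3 - 209\right)}{-9323 + 32482} = \frac{11622 - -44308}{23159} = \left(11622 + 44308\right) \frac{1}{23159} = 55930 \cdot \frac{1}{23159} = \frac{55930}{23159}$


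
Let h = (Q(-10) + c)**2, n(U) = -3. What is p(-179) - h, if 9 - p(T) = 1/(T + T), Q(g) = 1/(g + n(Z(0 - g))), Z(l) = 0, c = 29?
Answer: -50067921/60502 ≈ -827.54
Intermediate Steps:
Q(g) = 1/(-3 + g) (Q(g) = 1/(g - 3) = 1/(-3 + g))
p(T) = 9 - 1/(2*T) (p(T) = 9 - 1/(T + T) = 9 - 1/(2*T))
h = 141376/169 (h = (1/(-3 - 10) + 29)**2 = (1/(-13) + 29)**2 = (-1/13 + 29)**2 = (376/13)**2 = 141376/169 ≈ 836.54)
p(-179) - h = (9 - 1/2/(-179)) - 1*141376/169 = (9 - 1/2*(-1/179)) - 141376/169 = (9 + 1/358) - 141376/169 = 3223/358 - 141376/169 = -50067921/60502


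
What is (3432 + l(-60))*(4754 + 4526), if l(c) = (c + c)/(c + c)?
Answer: 31858240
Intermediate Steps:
l(c) = 1 (l(c) = (2*c)/((2*c)) = (2*c)*(1/(2*c)) = 1)
(3432 + l(-60))*(4754 + 4526) = (3432 + 1)*(4754 + 4526) = 3433*9280 = 31858240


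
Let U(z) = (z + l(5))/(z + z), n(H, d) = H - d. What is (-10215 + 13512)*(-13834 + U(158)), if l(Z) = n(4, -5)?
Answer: -14412429969/316 ≈ -4.5609e+7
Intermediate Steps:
l(Z) = 9 (l(Z) = 4 - 1*(-5) = 4 + 5 = 9)
U(z) = (9 + z)/(2*z) (U(z) = (z + 9)/(z + z) = (9 + z)/((2*z)) = (9 + z)*(1/(2*z)) = (9 + z)/(2*z))
(-10215 + 13512)*(-13834 + U(158)) = (-10215 + 13512)*(-13834 + (1/2)*(9 + 158)/158) = 3297*(-13834 + (1/2)*(1/158)*167) = 3297*(-13834 + 167/316) = 3297*(-4371377/316) = -14412429969/316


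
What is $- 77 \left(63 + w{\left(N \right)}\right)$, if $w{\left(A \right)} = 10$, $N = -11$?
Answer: $-5621$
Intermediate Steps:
$- 77 \left(63 + w{\left(N \right)}\right) = - 77 \left(63 + 10\right) = \left(-77\right) 73 = -5621$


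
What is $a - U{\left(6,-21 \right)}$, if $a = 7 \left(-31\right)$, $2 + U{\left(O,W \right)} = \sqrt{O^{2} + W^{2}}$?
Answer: $-215 - 3 \sqrt{53} \approx -236.84$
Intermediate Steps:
$U{\left(O,W \right)} = -2 + \sqrt{O^{2} + W^{2}}$
$a = -217$
$a - U{\left(6,-21 \right)} = -217 - \left(-2 + \sqrt{6^{2} + \left(-21\right)^{2}}\right) = -217 - \left(-2 + \sqrt{36 + 441}\right) = -217 - \left(-2 + \sqrt{477}\right) = -217 - \left(-2 + 3 \sqrt{53}\right) = -217 + \left(2 - 3 \sqrt{53}\right) = -215 - 3 \sqrt{53}$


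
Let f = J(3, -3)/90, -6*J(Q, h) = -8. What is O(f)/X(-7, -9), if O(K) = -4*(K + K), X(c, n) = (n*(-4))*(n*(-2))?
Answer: -2/10935 ≈ -0.00018290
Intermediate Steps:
J(Q, h) = 4/3 (J(Q, h) = -1/6*(-8) = 4/3)
X(c, n) = 8*n**2 (X(c, n) = (-4*n)*(-2*n) = 8*n**2)
f = 2/135 (f = (4/3)/90 = (4/3)*(1/90) = 2/135 ≈ 0.014815)
O(K) = -8*K
O(f)/X(-7, -9) = (-8*2/135)/((8*(-9)**2)) = -16/(135*(8*81)) = -16/135/648 = -16/135*1/648 = -2/10935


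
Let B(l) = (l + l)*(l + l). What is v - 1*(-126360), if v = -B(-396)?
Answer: -500904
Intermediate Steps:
B(l) = 4*l² (B(l) = (2*l)*(2*l) = 4*l²)
v = -627264 (v = -4*(-396)² = -4*156816 = -1*627264 = -627264)
v - 1*(-126360) = -627264 - 1*(-126360) = -627264 + 126360 = -500904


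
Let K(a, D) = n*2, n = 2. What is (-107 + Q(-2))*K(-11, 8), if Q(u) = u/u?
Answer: -424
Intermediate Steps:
K(a, D) = 4 (K(a, D) = 2*2 = 4)
Q(u) = 1
(-107 + Q(-2))*K(-11, 8) = (-107 + 1)*4 = -106*4 = -424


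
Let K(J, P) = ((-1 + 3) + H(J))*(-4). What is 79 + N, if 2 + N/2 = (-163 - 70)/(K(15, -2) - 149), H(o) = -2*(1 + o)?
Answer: 2641/29 ≈ 91.069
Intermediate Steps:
H(o) = -2 - 2*o
K(J, P) = 8*J (K(J, P) = ((-1 + 3) + (-2 - 2*J))*(-4) = (2 + (-2 - 2*J))*(-4) = -2*J*(-4) = 8*J)
N = 350/29 (N = -4 + 2*((-163 - 70)/(8*15 - 149)) = -4 + 2*(-233/(120 - 149)) = -4 + 2*(-233/(-29)) = -4 + 2*(-233*(-1/29)) = -4 + 2*(233/29) = -4 + 466/29 = 350/29 ≈ 12.069)
79 + N = 79 + 350/29 = 2641/29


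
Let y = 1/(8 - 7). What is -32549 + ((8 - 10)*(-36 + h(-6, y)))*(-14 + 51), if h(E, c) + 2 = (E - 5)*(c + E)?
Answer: -33807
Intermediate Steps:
y = 1 (y = 1/1 = 1)
h(E, c) = -2 + (-5 + E)*(E + c) (h(E, c) = -2 + (E - 5)*(c + E) = -2 + (-5 + E)*(E + c))
-32549 + ((8 - 10)*(-36 + h(-6, y)))*(-14 + 51) = -32549 + ((8 - 10)*(-36 + (-2 + (-6)² - 5*(-6) - 5*1 - 6*1)))*(-14 + 51) = -32549 - 2*(-36 + (-2 + 36 + 30 - 5 - 6))*37 = -32549 - 2*(-36 + 53)*37 = -32549 - 2*17*37 = -32549 - 34*37 = -32549 - 1258 = -33807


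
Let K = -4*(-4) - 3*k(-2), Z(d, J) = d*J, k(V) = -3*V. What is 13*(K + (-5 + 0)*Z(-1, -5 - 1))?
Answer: -416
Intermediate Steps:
Z(d, J) = J*d
K = -2 (K = -4*(-4) - (-9)*(-2) = 16 - 3*6 = 16 - 18 = -2)
13*(K + (-5 + 0)*Z(-1, -5 - 1)) = 13*(-2 + (-5 + 0)*((-5 - 1)*(-1))) = 13*(-2 - (-30)*(-1)) = 13*(-2 - 5*6) = 13*(-2 - 30) = 13*(-32) = -416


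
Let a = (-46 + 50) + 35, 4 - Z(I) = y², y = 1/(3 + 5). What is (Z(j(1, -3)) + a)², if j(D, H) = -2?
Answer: 7568001/4096 ≈ 1847.7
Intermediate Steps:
y = ⅛ (y = 1/8 = ⅛ ≈ 0.12500)
Z(I) = 255/64 (Z(I) = 4 - (⅛)² = 4 - 1*1/64 = 4 - 1/64 = 255/64)
a = 39 (a = 4 + 35 = 39)
(Z(j(1, -3)) + a)² = (255/64 + 39)² = (2751/64)² = 7568001/4096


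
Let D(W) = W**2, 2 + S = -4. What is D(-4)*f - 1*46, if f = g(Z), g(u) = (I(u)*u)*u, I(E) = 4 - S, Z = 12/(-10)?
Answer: 922/5 ≈ 184.40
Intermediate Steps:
S = -6 (S = -2 - 4 = -6)
Z = -6/5 (Z = 12*(-1/10) = -6/5 ≈ -1.2000)
I(E) = 10 (I(E) = 4 - 1*(-6) = 4 + 6 = 10)
g(u) = 10*u**2 (g(u) = (10*u)*u = 10*u**2)
f = 72/5 (f = 10*(-6/5)**2 = 10*(36/25) = 72/5 ≈ 14.400)
D(-4)*f - 1*46 = (-4)**2*(72/5) - 1*46 = 16*(72/5) - 46 = 1152/5 - 46 = 922/5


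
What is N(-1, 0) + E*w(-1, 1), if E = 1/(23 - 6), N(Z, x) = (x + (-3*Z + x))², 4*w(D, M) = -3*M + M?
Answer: 305/34 ≈ 8.9706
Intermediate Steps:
w(D, M) = -M/2 (w(D, M) = (-3*M + M)/4 = (-2*M)/4 = -M/2)
N(Z, x) = (-3*Z + 2*x)² (N(Z, x) = (x + (x - 3*Z))² = (-3*Z + 2*x)²)
E = 1/17 ≈ 0.058824
N(-1, 0) + E*w(-1, 1) = (-2*0 + 3*(-1))² + (-½*1)/17 = (0 - 3)² + (1/17)*(-½) = (-3)² - 1/34 = 9 - 1/34 = 305/34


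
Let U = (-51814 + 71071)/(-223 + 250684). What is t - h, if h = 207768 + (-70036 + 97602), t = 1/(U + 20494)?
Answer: -402653884536511/1710988997 ≈ -2.3533e+5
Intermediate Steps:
U = 6419/83487 (U = 19257/250461 = 19257*(1/250461) = 6419/83487 ≈ 0.076886)
t = 83487/1710988997 (t = 1/(6419/83487 + 20494) = 1/(1710988997/83487) = 83487/1710988997 ≈ 4.8795e-5)
h = 235334 (h = 207768 + 27566 = 235334)
t - h = 83487/1710988997 - 1*235334 = 83487/1710988997 - 235334 = -402653884536511/1710988997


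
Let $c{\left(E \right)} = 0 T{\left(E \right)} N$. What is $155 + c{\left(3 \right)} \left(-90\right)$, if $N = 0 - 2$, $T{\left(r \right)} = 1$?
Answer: $155$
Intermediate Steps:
$N = -2$ ($N = 0 - 2 = -2$)
$c{\left(E \right)} = 0$ ($c{\left(E \right)} = 0 \cdot 1 \left(-2\right) = 0 \left(-2\right) = 0$)
$155 + c{\left(3 \right)} \left(-90\right) = 155 + 0 \left(-90\right) = 155 + 0 = 155$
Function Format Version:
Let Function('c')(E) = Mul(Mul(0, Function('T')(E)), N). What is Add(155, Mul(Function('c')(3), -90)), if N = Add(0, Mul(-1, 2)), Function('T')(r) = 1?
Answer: 155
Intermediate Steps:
N = -2 (N = Add(0, -2) = -2)
Function('c')(E) = 0 (Function('c')(E) = Mul(Mul(0, 1), -2) = Mul(0, -2) = 0)
Add(155, Mul(Function('c')(3), -90)) = Add(155, Mul(0, -90)) = Add(155, 0) = 155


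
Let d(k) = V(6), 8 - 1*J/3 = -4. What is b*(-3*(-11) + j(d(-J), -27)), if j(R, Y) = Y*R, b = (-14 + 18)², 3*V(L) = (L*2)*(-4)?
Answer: 7440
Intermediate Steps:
J = 36 (J = 24 - 3*(-4) = 24 + 12 = 36)
V(L) = -8*L/3 (V(L) = ((L*2)*(-4))/3 = ((2*L)*(-4))/3 = (-8*L)/3 = -8*L/3)
d(k) = -16 (d(k) = -8/3*6 = -16)
b = 16 (b = 4² = 16)
j(R, Y) = R*Y
b*(-3*(-11) + j(d(-J), -27)) = 16*(-3*(-11) - 16*(-27)) = 16*(33 + 432) = 16*465 = 7440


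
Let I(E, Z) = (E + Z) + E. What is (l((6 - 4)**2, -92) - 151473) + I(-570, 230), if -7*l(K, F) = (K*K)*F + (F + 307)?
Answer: -1065424/7 ≈ -1.5220e+5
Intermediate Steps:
I(E, Z) = Z + 2*E
l(K, F) = -307/7 - F/7 - F*K**2/7 (l(K, F) = -((K*K)*F + (F + 307))/7 = -(K**2*F + (307 + F))/7 = -(F*K**2 + (307 + F))/7 = -(307 + F + F*K**2)/7 = -307/7 - F/7 - F*K**2/7)
(l((6 - 4)**2, -92) - 151473) + I(-570, 230) = ((-307/7 - 1/7*(-92) - 1/7*(-92)*((6 - 4)**2)**2) - 151473) + (230 + 2*(-570)) = ((-307/7 + 92/7 - 1/7*(-92)*(2**2)**2) - 151473) + (230 - 1140) = ((-307/7 + 92/7 - 1/7*(-92)*4**2) - 151473) - 910 = ((-307/7 + 92/7 - 1/7*(-92)*16) - 151473) - 910 = ((-307/7 + 92/7 + 1472/7) - 151473) - 910 = (1257/7 - 151473) - 910 = -1059054/7 - 910 = -1065424/7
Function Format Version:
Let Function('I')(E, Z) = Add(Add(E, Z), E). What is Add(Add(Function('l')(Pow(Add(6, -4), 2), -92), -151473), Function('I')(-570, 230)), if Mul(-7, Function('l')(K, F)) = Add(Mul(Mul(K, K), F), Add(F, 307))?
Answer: Rational(-1065424, 7) ≈ -1.5220e+5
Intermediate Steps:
Function('I')(E, Z) = Add(Z, Mul(2, E))
Function('l')(K, F) = Add(Rational(-307, 7), Mul(Rational(-1, 7), F), Mul(Rational(-1, 7), F, Pow(K, 2))) (Function('l')(K, F) = Mul(Rational(-1, 7), Add(Mul(Mul(K, K), F), Add(F, 307))) = Mul(Rational(-1, 7), Add(Mul(Pow(K, 2), F), Add(307, F))) = Mul(Rational(-1, 7), Add(Mul(F, Pow(K, 2)), Add(307, F))) = Mul(Rational(-1, 7), Add(307, F, Mul(F, Pow(K, 2)))) = Add(Rational(-307, 7), Mul(Rational(-1, 7), F), Mul(Rational(-1, 7), F, Pow(K, 2))))
Add(Add(Function('l')(Pow(Add(6, -4), 2), -92), -151473), Function('I')(-570, 230)) = Add(Add(Add(Rational(-307, 7), Mul(Rational(-1, 7), -92), Mul(Rational(-1, 7), -92, Pow(Pow(Add(6, -4), 2), 2))), -151473), Add(230, Mul(2, -570))) = Add(Add(Add(Rational(-307, 7), Rational(92, 7), Mul(Rational(-1, 7), -92, Pow(Pow(2, 2), 2))), -151473), Add(230, -1140)) = Add(Add(Add(Rational(-307, 7), Rational(92, 7), Mul(Rational(-1, 7), -92, Pow(4, 2))), -151473), -910) = Add(Add(Add(Rational(-307, 7), Rational(92, 7), Mul(Rational(-1, 7), -92, 16)), -151473), -910) = Add(Add(Add(Rational(-307, 7), Rational(92, 7), Rational(1472, 7)), -151473), -910) = Add(Add(Rational(1257, 7), -151473), -910) = Add(Rational(-1059054, 7), -910) = Rational(-1065424, 7)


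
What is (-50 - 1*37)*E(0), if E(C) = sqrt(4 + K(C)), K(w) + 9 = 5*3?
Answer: -87*sqrt(10) ≈ -275.12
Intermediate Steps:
K(w) = 6 (K(w) = -9 + 5*3 = -9 + 15 = 6)
E(C) = sqrt(10) (E(C) = sqrt(4 + 6) = sqrt(10))
(-50 - 1*37)*E(0) = (-50 - 1*37)*sqrt(10) = (-50 - 37)*sqrt(10) = -87*sqrt(10)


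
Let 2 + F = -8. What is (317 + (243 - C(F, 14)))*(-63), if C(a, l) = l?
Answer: -34398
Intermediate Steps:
F = -10 (F = -2 - 8 = -10)
(317 + (243 - C(F, 14)))*(-63) = (317 + (243 - 1*14))*(-63) = (317 + (243 - 14))*(-63) = (317 + 229)*(-63) = 546*(-63) = -34398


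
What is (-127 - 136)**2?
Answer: 69169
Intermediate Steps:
(-127 - 136)**2 = (-263)**2 = 69169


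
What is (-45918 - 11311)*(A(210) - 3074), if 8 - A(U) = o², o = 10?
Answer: 181187014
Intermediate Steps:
A(U) = -92 (A(U) = 8 - 1*10² = 8 - 1*100 = 8 - 100 = -92)
(-45918 - 11311)*(A(210) - 3074) = (-45918 - 11311)*(-92 - 3074) = -57229*(-3166) = 181187014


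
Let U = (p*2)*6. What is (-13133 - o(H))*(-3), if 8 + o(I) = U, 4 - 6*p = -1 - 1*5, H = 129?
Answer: 39435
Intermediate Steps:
p = 5/3 (p = ⅔ - (-1 - 1*5)/6 = ⅔ - (-1 - 5)/6 = ⅔ - ⅙*(-6) = ⅔ + 1 = 5/3 ≈ 1.6667)
U = 20 (U = ((5/3)*2)*6 = (10/3)*6 = 20)
o(I) = 12 (o(I) = -8 + 20 = 12)
(-13133 - o(H))*(-3) = (-13133 - 1*12)*(-3) = (-13133 - 12)*(-3) = -13145*(-3) = 39435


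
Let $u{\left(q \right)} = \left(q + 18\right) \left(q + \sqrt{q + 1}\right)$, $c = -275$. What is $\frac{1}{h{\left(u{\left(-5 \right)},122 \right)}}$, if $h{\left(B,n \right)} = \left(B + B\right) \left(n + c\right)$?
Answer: $\frac{5}{115362} + \frac{i}{57681} \approx 4.3342 \cdot 10^{-5} + 1.7337 \cdot 10^{-5} i$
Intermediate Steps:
$u{\left(q \right)} = \left(18 + q\right) \left(q + \sqrt{1 + q}\right)$
$h{\left(B,n \right)} = 2 B \left(-275 + n\right)$ ($h{\left(B,n \right)} = \left(B + B\right) \left(n - 275\right) = 2 B \left(-275 + n\right)$)
$\frac{1}{h{\left(u{\left(-5 \right)},122 \right)}} = \frac{1}{2 \left(\left(-5\right)^{2} + 18 \left(-5\right) + 18 \sqrt{1 - 5} - 5 \sqrt{1 - 5}\right) \left(-275 + 122\right)} = \frac{1}{2 \left(25 - 90 + 18 \sqrt{-4} - 5 \sqrt{-4}\right) \left(-153\right)} = \frac{1}{2 \left(25 - 90 + 18 \cdot 2 i - 5 \cdot 2 i\right) \left(-153\right)} = \frac{1}{2 \left(25 - 90 + 36 i - 10 i\right) \left(-153\right)} = \frac{1}{2 \left(-65 + 26 i\right) \left(-153\right)} = \frac{1}{19890 - 7956 i} = \frac{19890 + 7956 i}{458910036}$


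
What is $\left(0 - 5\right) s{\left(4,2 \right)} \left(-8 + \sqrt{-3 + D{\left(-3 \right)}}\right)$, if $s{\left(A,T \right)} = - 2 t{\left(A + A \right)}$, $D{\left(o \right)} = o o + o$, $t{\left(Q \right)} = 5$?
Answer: $-400 + 50 \sqrt{3} \approx -313.4$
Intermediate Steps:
$D{\left(o \right)} = o + o^{2}$ ($D{\left(o \right)} = o^{2} + o = o + o^{2}$)
$s{\left(A,T \right)} = -10$ ($s{\left(A,T \right)} = \left(-2\right) 5 = -10$)
$\left(0 - 5\right) s{\left(4,2 \right)} \left(-8 + \sqrt{-3 + D{\left(-3 \right)}}\right) = \left(0 - 5\right) \left(-10\right) \left(-8 + \sqrt{-3 - 3 \left(1 - 3\right)}\right) = \left(0 - 5\right) \left(-10\right) \left(-8 + \sqrt{-3 - -6}\right) = \left(-5\right) \left(-10\right) \left(-8 + \sqrt{-3 + 6}\right) = 50 \left(-8 + \sqrt{3}\right) = -400 + 50 \sqrt{3}$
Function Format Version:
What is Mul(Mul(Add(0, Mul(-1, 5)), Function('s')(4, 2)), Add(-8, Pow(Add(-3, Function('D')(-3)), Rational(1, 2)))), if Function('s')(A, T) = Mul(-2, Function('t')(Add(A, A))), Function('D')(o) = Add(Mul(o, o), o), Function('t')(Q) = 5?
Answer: Add(-400, Mul(50, Pow(3, Rational(1, 2)))) ≈ -313.40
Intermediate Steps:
Function('D')(o) = Add(o, Pow(o, 2)) (Function('D')(o) = Add(Pow(o, 2), o) = Add(o, Pow(o, 2)))
Function('s')(A, T) = -10 (Function('s')(A, T) = Mul(-2, 5) = -10)
Mul(Mul(Add(0, Mul(-1, 5)), Function('s')(4, 2)), Add(-8, Pow(Add(-3, Function('D')(-3)), Rational(1, 2)))) = Mul(Mul(Add(0, Mul(-1, 5)), -10), Add(-8, Pow(Add(-3, Mul(-3, Add(1, -3))), Rational(1, 2)))) = Mul(Mul(Add(0, -5), -10), Add(-8, Pow(Add(-3, Mul(-3, -2)), Rational(1, 2)))) = Mul(Mul(-5, -10), Add(-8, Pow(Add(-3, 6), Rational(1, 2)))) = Mul(50, Add(-8, Pow(3, Rational(1, 2)))) = Add(-400, Mul(50, Pow(3, Rational(1, 2))))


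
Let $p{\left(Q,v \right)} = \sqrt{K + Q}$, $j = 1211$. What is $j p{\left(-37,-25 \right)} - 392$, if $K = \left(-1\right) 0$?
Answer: $-392 + 1211 i \sqrt{37} \approx -392.0 + 7366.2 i$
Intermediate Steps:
$K = 0$
$p{\left(Q,v \right)} = \sqrt{Q}$ ($p{\left(Q,v \right)} = \sqrt{0 + Q} = \sqrt{Q}$)
$j p{\left(-37,-25 \right)} - 392 = 1211 \sqrt{-37} - 392 = 1211 i \sqrt{37} - 392 = -392 + 1211 i \sqrt{37}$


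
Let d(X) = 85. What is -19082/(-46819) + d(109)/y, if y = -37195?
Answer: 141155075/348286541 ≈ 0.40528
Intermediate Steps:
-19082/(-46819) + d(109)/y = -19082/(-46819) + 85/(-37195) = -19082*(-1/46819) + 85*(-1/37195) = 19082/46819 - 17/7439 = 141155075/348286541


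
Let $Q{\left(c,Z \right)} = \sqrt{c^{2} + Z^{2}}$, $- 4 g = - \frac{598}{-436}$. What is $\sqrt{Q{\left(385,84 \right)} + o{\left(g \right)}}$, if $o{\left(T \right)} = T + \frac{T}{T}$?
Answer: $\frac{\sqrt{124914 + 1330672 \sqrt{3169}}}{436} \approx 19.867$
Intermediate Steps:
$g = - \frac{299}{872}$ ($g = - \frac{\left(-598\right) \frac{1}{-436}}{4} = - \frac{\left(-598\right) \left(- \frac{1}{436}\right)}{4} = \left(- \frac{1}{4}\right) \frac{299}{218} = - \frac{299}{872} \approx -0.34289$)
$Q{\left(c,Z \right)} = \sqrt{Z^{2} + c^{2}}$
$o{\left(T \right)} = 1 + T$ ($o{\left(T \right)} = T + 1 = 1 + T$)
$\sqrt{Q{\left(385,84 \right)} + o{\left(g \right)}} = \sqrt{\sqrt{84^{2} + 385^{2}} + \left(1 - \frac{299}{872}\right)} = \sqrt{\sqrt{7056 + 148225} + \frac{573}{872}} = \sqrt{\sqrt{155281} + \frac{573}{872}} = \sqrt{7 \sqrt{3169} + \frac{573}{872}} = \sqrt{\frac{573}{872} + 7 \sqrt{3169}}$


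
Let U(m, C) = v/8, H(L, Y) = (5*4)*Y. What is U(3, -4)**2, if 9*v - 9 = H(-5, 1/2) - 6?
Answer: 169/5184 ≈ 0.032600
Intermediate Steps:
H(L, Y) = 20*Y
v = 13/9 (v = 1 + (20*(1/2) - 6)/9 = 1 + (10 - 6)/9 = 1 + (1/9)*4 = 1 + 4/9 = 13/9 ≈ 1.4444)
U(m, C) = 13/72 (U(m, C) = (13/9)/8 = (13/9)*(1/8) = 13/72)
U(3, -4)**2 = (13/72)**2 = 169/5184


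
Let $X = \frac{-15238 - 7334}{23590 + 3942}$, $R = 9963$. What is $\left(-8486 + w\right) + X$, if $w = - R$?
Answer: $- \frac{126990110}{6883} \approx -18450.0$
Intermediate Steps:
$w = -9963$ ($w = \left(-1\right) 9963 = -9963$)
$X = - \frac{5643}{6883}$ ($X = - \frac{22572}{27532} = \left(-22572\right) \frac{1}{27532} = - \frac{5643}{6883} \approx -0.81985$)
$\left(-8486 + w\right) + X = \left(-8486 - 9963\right) - \frac{5643}{6883} = -18449 - \frac{5643}{6883} = - \frac{126990110}{6883}$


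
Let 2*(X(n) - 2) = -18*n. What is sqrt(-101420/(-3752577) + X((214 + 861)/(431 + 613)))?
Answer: I*sqrt(38108700747830167)/72549822 ≈ 2.6908*I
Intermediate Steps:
X(n) = 2 - 9*n (X(n) = 2 + (-18*n)/2 = 2 - 9*n)
sqrt(-101420/(-3752577) + X((214 + 861)/(431 + 613))) = sqrt(-101420/(-3752577) + (2 - 9*(214 + 861)/(431 + 613))) = sqrt(-101420*(-1/3752577) + (2 - 9675/1044)) = sqrt(101420/3752577 + (2 - 9675/1044)) = sqrt(101420/3752577 + (2 - 9*1075/1044)) = sqrt(101420/3752577 + (2 - 1075/116)) = sqrt(101420/3752577 - 843/116) = sqrt(-3151657691/435298932) = I*sqrt(38108700747830167)/72549822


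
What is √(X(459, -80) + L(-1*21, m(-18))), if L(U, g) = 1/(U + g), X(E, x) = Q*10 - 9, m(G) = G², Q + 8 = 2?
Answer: I*√6334518/303 ≈ 8.3064*I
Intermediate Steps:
Q = -6 (Q = -8 + 2 = -6)
X(E, x) = -69 (X(E, x) = -6*10 - 9 = -60 - 9 = -69)
√(X(459, -80) + L(-1*21, m(-18))) = √(-69 + 1/(-1*21 + (-18)²)) = √(-69 + 1/(-21 + 324)) = √(-69 + 1/303) = √(-20906/303) = I*√6334518/303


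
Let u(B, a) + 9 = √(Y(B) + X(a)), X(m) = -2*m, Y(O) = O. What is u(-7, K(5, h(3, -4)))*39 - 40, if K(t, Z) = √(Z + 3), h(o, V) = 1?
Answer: -391 + 39*I*√11 ≈ -391.0 + 129.35*I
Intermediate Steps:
K(t, Z) = √(3 + Z)
u(B, a) = -9 + √(B - 2*a)
u(-7, K(5, h(3, -4)))*39 - 40 = (-9 + √(-7 - 2*√(3 + 1)))*39 - 40 = (-9 + √(-7 - 2*√4))*39 - 40 = (-9 + √(-7 - 2*2))*39 - 40 = (-9 + √(-7 - 4))*39 - 40 = (-9 + √(-11))*39 - 40 = (-9 + I*√11)*39 - 40 = (-351 + 39*I*√11) - 40 = -391 + 39*I*√11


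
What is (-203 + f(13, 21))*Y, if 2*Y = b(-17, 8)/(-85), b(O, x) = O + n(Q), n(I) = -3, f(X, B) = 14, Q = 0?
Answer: -378/17 ≈ -22.235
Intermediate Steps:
b(O, x) = -3 + O (b(O, x) = O - 3 = -3 + O)
Y = 2/17 (Y = ((-3 - 17)/(-85))/2 = (-20*(-1/85))/2 = (½)*(4/17) = 2/17 ≈ 0.11765)
(-203 + f(13, 21))*Y = (-203 + 14)*(2/17) = -189*2/17 = -378/17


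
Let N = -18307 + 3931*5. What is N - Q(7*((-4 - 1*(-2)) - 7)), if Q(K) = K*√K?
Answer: 1348 + 189*I*√7 ≈ 1348.0 + 500.05*I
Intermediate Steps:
Q(K) = K^(3/2)
N = 1348 (N = -18307 + 19655 = 1348)
N - Q(7*((-4 - 1*(-2)) - 7)) = 1348 - (7*((-4 - 1*(-2)) - 7))^(3/2) = 1348 - (7*((-4 + 2) - 7))^(3/2) = 1348 - (7*(-2 - 7))^(3/2) = 1348 - (7*(-9))^(3/2) = 1348 - (-63)^(3/2) = 1348 - (-189)*I*√7 = 1348 + 189*I*√7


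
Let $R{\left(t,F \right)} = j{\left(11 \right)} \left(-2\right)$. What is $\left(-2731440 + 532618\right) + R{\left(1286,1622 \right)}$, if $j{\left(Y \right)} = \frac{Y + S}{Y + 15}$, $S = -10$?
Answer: $- \frac{28584687}{13} \approx -2.1988 \cdot 10^{6}$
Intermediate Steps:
$j{\left(Y \right)} = \frac{-10 + Y}{15 + Y}$ ($j{\left(Y \right)} = \frac{Y - 10}{Y + 15} = \frac{-10 + Y}{15 + Y}$)
$R{\left(t,F \right)} = - \frac{1}{13}$ ($R{\left(t,F \right)} = \frac{-10 + 11}{15 + 11} \left(-2\right) = \frac{1}{26} \cdot 1 \left(-2\right) = \frac{1}{26} \left(-2\right) = - \frac{1}{13}$)
$\left(-2731440 + 532618\right) + R{\left(1286,1622 \right)} = \left(-2731440 + 532618\right) - \frac{1}{13} = -2198822 - \frac{1}{13} = - \frac{28584687}{13}$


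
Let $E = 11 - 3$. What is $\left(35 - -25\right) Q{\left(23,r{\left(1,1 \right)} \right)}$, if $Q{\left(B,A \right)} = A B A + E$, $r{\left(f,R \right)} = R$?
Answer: $1860$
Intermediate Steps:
$E = 8$
$Q{\left(B,A \right)} = 8 + B A^{2}$ ($Q{\left(B,A \right)} = A B A + 8 = B A^{2} + 8 = 8 + B A^{2}$)
$\left(35 - -25\right) Q{\left(23,r{\left(1,1 \right)} \right)} = \left(35 - -25\right) \left(8 + 23 \cdot 1^{2}\right) = \left(35 + 25\right) \left(8 + 23 \cdot 1\right) = 60 \left(8 + 23\right) = 60 \cdot 31 = 1860$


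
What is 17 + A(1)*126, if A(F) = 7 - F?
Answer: 773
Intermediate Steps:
17 + A(1)*126 = 17 + (7 - 1*1)*126 = 17 + (7 - 1)*126 = 17 + 6*126 = 17 + 756 = 773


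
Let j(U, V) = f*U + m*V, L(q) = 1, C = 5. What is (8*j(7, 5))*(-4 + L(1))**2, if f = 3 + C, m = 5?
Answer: 5832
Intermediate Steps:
f = 8 (f = 3 + 5 = 8)
j(U, V) = 5*V + 8*U (j(U, V) = 8*U + 5*V = 5*V + 8*U)
(8*j(7, 5))*(-4 + L(1))**2 = (8*(5*5 + 8*7))*(-4 + 1)**2 = (8*(25 + 56))*(-3)**2 = (8*81)*9 = 648*9 = 5832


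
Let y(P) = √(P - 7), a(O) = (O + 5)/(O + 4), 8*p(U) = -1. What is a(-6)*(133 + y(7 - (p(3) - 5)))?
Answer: 133/2 + √82/8 ≈ 67.632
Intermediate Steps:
p(U) = -⅛ (p(U) = (⅛)*(-1) = -⅛)
a(O) = (5 + O)/(4 + O)
y(P) = √(-7 + P)
a(-6)*(133 + y(7 - (p(3) - 5))) = ((5 - 6)/(4 - 6))*(133 + √(-7 + (7 - (-⅛ - 5)))) = (-1/(-2))*(133 + √(-7 + (7 - 1*(-41/8)))) = (-½*(-1))*(133 + √(-7 + (7 + 41/8))) = (133 + √(-7 + 97/8))/2 = (133 + √(41/8))/2 = (133 + √82/4)/2 = 133/2 + √82/8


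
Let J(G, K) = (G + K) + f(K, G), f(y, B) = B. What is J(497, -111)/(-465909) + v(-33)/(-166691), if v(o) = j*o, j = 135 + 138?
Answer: 578598004/11094691017 ≈ 0.052151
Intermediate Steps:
j = 273
J(G, K) = K + 2*G (J(G, K) = (G + K) + G = K + 2*G)
v(o) = 273*o
J(497, -111)/(-465909) + v(-33)/(-166691) = (-111 + 2*497)/(-465909) + (273*(-33))/(-166691) = (-111 + 994)*(-1/465909) - 9009*(-1/166691) = 883*(-1/465909) + 1287/23813 = -883/465909 + 1287/23813 = 578598004/11094691017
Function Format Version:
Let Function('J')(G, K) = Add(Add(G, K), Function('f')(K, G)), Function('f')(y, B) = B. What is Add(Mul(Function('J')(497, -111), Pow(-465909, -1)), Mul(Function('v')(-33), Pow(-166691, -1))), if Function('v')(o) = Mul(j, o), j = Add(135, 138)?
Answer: Rational(578598004, 11094691017) ≈ 0.052151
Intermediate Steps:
j = 273
Function('J')(G, K) = Add(K, Mul(2, G)) (Function('J')(G, K) = Add(Add(G, K), G) = Add(K, Mul(2, G)))
Function('v')(o) = Mul(273, o)
Add(Mul(Function('J')(497, -111), Pow(-465909, -1)), Mul(Function('v')(-33), Pow(-166691, -1))) = Add(Mul(Add(-111, Mul(2, 497)), Pow(-465909, -1)), Mul(Mul(273, -33), Pow(-166691, -1))) = Add(Mul(Add(-111, 994), Rational(-1, 465909)), Mul(-9009, Rational(-1, 166691))) = Add(Mul(883, Rational(-1, 465909)), Rational(1287, 23813)) = Add(Rational(-883, 465909), Rational(1287, 23813)) = Rational(578598004, 11094691017)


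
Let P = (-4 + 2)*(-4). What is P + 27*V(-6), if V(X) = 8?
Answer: 224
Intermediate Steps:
P = 8 (P = -2*(-4) = 8)
P + 27*V(-6) = 8 + 27*8 = 8 + 216 = 224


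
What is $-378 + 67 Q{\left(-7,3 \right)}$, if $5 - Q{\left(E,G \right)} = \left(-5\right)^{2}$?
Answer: $-1718$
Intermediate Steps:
$Q{\left(E,G \right)} = -20$ ($Q{\left(E,G \right)} = 5 - \left(-5\right)^{2} = 5 - 25 = -20$)
$-378 + 67 Q{\left(-7,3 \right)} = -378 + 67 \left(-20\right) = -378 - 1340 = -1718$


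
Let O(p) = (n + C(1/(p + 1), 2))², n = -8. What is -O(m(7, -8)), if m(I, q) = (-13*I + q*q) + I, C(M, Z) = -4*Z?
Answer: -256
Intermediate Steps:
m(I, q) = q² - 12*I (m(I, q) = (-13*I + q²) + I = (q² - 13*I) + I = q² - 12*I)
O(p) = 256 (O(p) = (-8 - 4*2)² = (-8 - 8)² = (-16)² = 256)
-O(m(7, -8)) = -1*256 = -256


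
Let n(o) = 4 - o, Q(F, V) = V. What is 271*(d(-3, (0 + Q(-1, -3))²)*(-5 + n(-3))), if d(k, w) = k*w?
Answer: -14634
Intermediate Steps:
271*(d(-3, (0 + Q(-1, -3))²)*(-5 + n(-3))) = 271*((-3*(0 - 3)²)*(-5 + (4 - 1*(-3)))) = 271*((-3*(-3)²)*(-5 + (4 + 3))) = 271*((-3*9)*(-5 + 7)) = 271*(-27*2) = 271*(-54) = -14634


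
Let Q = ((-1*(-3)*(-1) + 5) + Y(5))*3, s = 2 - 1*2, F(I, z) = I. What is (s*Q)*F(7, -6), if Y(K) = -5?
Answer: 0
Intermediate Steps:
s = 0 (s = 2 - 2 = 0)
Q = -9 (Q = ((-1*(-3)*(-1) + 5) - 5)*3 = ((3*(-1) + 5) - 5)*3 = ((-3 + 5) - 5)*3 = (2 - 5)*3 = -3*3 = -9)
(s*Q)*F(7, -6) = (0*(-9))*7 = 0*7 = 0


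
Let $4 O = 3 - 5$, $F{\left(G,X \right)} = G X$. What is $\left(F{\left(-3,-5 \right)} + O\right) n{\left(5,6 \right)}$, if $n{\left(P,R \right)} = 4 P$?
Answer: $290$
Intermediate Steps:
$O = - \frac{1}{2}$ ($O = \frac{3 - 5}{4} = \frac{1}{4} \left(-2\right) = - \frac{1}{2} \approx -0.5$)
$\left(F{\left(-3,-5 \right)} + O\right) n{\left(5,6 \right)} = \left(\left(-3\right) \left(-5\right) - \frac{1}{2}\right) 4 \cdot 5 = \left(15 - \frac{1}{2}\right) 20 = \frac{29}{2} \cdot 20 = 290$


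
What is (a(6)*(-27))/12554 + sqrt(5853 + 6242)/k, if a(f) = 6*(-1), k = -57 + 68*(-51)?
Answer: 81/6277 - sqrt(12095)/3525 ≈ -0.018295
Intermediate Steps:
k = -3525 (k = -57 - 3468 = -3525)
a(f) = -6
(a(6)*(-27))/12554 + sqrt(5853 + 6242)/k = -6*(-27)/12554 + sqrt(5853 + 6242)/(-3525) = 162*(1/12554) + sqrt(12095)*(-1/3525) = 81/6277 - sqrt(12095)/3525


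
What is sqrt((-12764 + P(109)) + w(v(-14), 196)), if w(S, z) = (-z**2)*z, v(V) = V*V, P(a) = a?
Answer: I*sqrt(7542191) ≈ 2746.3*I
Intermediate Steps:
v(V) = V**2
w(S, z) = -z**3
sqrt((-12764 + P(109)) + w(v(-14), 196)) = sqrt((-12764 + 109) - 1*196**3) = sqrt(-12655 - 1*7529536) = sqrt(-12655 - 7529536) = sqrt(-7542191) = I*sqrt(7542191)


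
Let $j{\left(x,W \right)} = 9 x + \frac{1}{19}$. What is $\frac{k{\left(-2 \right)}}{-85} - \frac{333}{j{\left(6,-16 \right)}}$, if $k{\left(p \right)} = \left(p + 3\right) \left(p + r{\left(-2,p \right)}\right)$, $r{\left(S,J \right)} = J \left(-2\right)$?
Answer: $- \frac{539849}{87295} \approx -6.1842$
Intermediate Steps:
$r{\left(S,J \right)} = - 2 J$
$j{\left(x,W \right)} = \frac{1}{19} + 9 x$ ($j{\left(x,W \right)} = 9 x + \frac{1}{19} = \frac{1}{19} + 9 x$)
$k{\left(p \right)} = - p \left(3 + p\right)$ ($k{\left(p \right)} = \left(p + 3\right) \left(p - 2 p\right) = \left(3 + p\right) \left(- p\right) = - p \left(3 + p\right)$)
$\frac{k{\left(-2 \right)}}{-85} - \frac{333}{j{\left(6,-16 \right)}} = \frac{\left(-2\right) \left(-3 - -2\right)}{-85} - \frac{333}{\frac{1}{19} + 9 \cdot 6} = - 2 \left(-3 + 2\right) \left(- \frac{1}{85}\right) - \frac{333}{\frac{1}{19} + 54} = \left(-2\right) \left(-1\right) \left(- \frac{1}{85}\right) - \frac{333}{\frac{1027}{19}} = 2 \left(- \frac{1}{85}\right) - \frac{6327}{1027} = - \frac{2}{85} - \frac{6327}{1027} = - \frac{539849}{87295}$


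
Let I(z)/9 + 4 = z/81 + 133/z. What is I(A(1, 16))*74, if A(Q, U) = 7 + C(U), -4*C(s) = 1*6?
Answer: 1335145/99 ≈ 13486.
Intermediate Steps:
C(s) = -3/2 (C(s) = -6/4 = -1/4*6 = -3/2)
A(Q, U) = 11/2 (A(Q, U) = 7 - 3/2 = 11/2)
I(z) = -36 + 1197/z + z/9 (I(z) = -36 + 9*(z/81 + 133/z) = -36 + 9*(133/z + z/81) = -36 + (1197/z + z/9) = -36 + 1197/z + z/9)
I(A(1, 16))*74 = (-36 + 1197/(11/2) + (1/9)*(11/2))*74 = (-36 + 1197*(2/11) + 11/18)*74 = (-36 + 2394/11 + 11/18)*74 = (36085/198)*74 = 1335145/99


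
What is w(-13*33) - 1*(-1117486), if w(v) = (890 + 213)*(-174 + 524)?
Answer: 1503536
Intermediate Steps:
w(v) = 386050 (w(v) = 1103*350 = 386050)
w(-13*33) - 1*(-1117486) = 386050 - 1*(-1117486) = 386050 + 1117486 = 1503536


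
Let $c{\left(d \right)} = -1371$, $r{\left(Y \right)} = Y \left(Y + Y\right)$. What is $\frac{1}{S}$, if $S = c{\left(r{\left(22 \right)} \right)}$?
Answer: $- \frac{1}{1371} \approx -0.00072939$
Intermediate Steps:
$r{\left(Y \right)} = 2 Y^{2}$ ($r{\left(Y \right)} = Y 2 Y = 2 Y^{2}$)
$S = -1371$
$\frac{1}{S} = \frac{1}{-1371} = - \frac{1}{1371}$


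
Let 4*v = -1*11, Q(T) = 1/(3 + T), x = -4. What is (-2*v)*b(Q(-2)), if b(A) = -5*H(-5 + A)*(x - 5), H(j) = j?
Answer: -990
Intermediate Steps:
v = -11/4 (v = (-1*11)/4 = (1/4)*(-11) = -11/4 ≈ -2.7500)
b(A) = -225 + 45*A (b(A) = -5*(-5 + A)*(-4 - 5) = -5*(-5 + A)*(-9) = -5*(45 - 9*A) = -225 + 45*A)
(-2*v)*b(Q(-2)) = (-2*(-11/4))*(-225 + 45/(3 - 2)) = 11*(-225 + 45/1)/2 = 11*(-225 + 45*1)/2 = 11*(-225 + 45)/2 = (11/2)*(-180) = -990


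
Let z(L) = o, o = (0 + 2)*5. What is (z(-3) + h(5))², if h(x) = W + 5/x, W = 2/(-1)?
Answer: 81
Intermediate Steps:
W = -2 (W = 2*(-1) = -2)
o = 10 (o = 2*5 = 10)
z(L) = 10
h(x) = -2 + 5/x
(z(-3) + h(5))² = (10 + (-2 + 5/5))² = (10 + (-2 + 5*(⅕)))² = (10 + (-2 + 1))² = (10 - 1)² = 9² = 81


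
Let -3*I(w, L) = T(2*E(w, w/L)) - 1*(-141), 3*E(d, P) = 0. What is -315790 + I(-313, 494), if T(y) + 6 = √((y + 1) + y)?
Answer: -947506/3 ≈ -3.1584e+5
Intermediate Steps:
E(d, P) = 0 (E(d, P) = (⅓)*0 = 0)
T(y) = -6 + √(1 + 2*y) (T(y) = -6 + √((y + 1) + y) = -6 + √((1 + y) + y) = -6 + √(1 + 2*y))
I(w, L) = -136/3 (I(w, L) = -((-6 + √(1 + 2*(2*0))) - 1*(-141))/3 = -((-6 + √(1 + 2*0)) + 141)/3 = -((-6 + √(1 + 0)) + 141)/3 = -((-6 + √1) + 141)/3 = -((-6 + 1) + 141)/3 = -(-5 + 141)/3 = -⅓*136 = -136/3)
-315790 + I(-313, 494) = -315790 - 136/3 = -947506/3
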